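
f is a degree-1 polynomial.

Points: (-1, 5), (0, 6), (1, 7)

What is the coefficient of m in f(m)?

1

Write f(m) = am + b; the 3 given values yield a linear system in the 2 coefficients.
Solving, f(m) = m + 6.
The coefficient of m is 1.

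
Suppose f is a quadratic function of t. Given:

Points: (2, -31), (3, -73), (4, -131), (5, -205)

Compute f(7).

-401

First differences: -42, -58, -74. Second differences: -16, -16.
Level-2 differences are constant, so f has degree 2.
Fitting a degree-2 polynomial gives f(t) = -8t² - 2t + 5.
Then f(7) = -401.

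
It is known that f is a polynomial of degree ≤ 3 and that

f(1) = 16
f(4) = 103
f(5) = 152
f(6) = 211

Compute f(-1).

8

Write f(x) = ax³ + bx² + cx + d; the 4 given values yield a linear system in the 4 coefficients.
Solving, the leading coefficient vanishes, and f(x) = 5x² + 4x + 7.
Then f(-1) = 8.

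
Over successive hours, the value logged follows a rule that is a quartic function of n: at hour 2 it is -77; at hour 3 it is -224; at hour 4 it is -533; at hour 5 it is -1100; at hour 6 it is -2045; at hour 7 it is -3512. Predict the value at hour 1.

-20

Write the value at n as h(n).
First differences: -147, -309, -567, -945, -1467. Second differences: -162, -258, -378, -522. Third differences: -96, -120, -144. Fourth differences: -24, -24.
Level-4 differences are constant, so h has degree 4.
Fitting a degree-4 polynomial gives h(n) = -n^4 - 2n³ - 8n² - 4n - 5.
Then h(1) = -20.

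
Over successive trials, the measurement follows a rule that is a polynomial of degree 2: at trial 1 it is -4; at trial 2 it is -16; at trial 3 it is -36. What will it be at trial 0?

0

Write the value at x as g(x).
Write g(x) = ax² + bx + c; the 3 given values yield a linear system in the 3 coefficients.
Solving, g(x) = -4x².
Then g(0) = 0.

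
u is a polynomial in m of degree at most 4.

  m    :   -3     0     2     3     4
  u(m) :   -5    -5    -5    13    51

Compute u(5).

Write u(m) = am^4 + bm³ + cm² + dm + e; the 5 given values yield a linear system in the 5 coefficients.
Solving, the leading coefficient vanishes, and u(m) = m³ + m² - 6m - 5.
Then u(5) = 115.

115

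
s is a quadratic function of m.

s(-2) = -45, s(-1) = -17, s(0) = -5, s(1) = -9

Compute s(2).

-29

Write s(m) = am² + bm + c; the 4 given values yield a linear system in the 3 coefficients.
Solving, s(m) = -8m² + 4m - 5.
Then s(2) = -29.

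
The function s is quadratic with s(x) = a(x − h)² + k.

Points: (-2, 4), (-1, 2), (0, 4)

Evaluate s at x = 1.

First differences -2, 2; second difference 4 = 2a, so a = 2.
Expanding, the x-coefficient is −2ah = -4h; matching it to the data gives h = -1, and then k = 2.
So s(x) = 2(x + 1)² + 2.
s(1) = 2·2² + 2 = 10.

10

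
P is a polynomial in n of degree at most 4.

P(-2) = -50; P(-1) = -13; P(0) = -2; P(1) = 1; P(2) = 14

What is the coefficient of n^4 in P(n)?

First differences: 37, 11, 3, 13. Second differences: -26, -8, 10. Third differences: 18, 18.
Level-3 differences are constant, so P has degree 3.
Fitting a degree-3 polynomial gives P(n) = 3n³ - 4n² + 4n - 2.
The coefficient of n^4 is 0.

0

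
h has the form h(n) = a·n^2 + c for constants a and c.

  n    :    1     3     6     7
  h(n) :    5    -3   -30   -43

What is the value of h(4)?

-10

From h(1) = 5 and h(3) = -3: 1a + c = 5 and 9a + c = -3.
Subtracting: 8a = -8, so a = -1; then c = 5 − (-1)·1 = 6.
So h(n) = -1n² + 6, and h(4) = -10.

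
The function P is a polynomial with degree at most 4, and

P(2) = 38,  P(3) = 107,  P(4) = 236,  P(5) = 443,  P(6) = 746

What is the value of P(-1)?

11

First differences: 69, 129, 207, 303. Second differences: 60, 78, 96. Third differences: 18, 18.
Level-3 differences are constant, so P has degree 3.
Fitting a degree-3 polynomial gives P(n) = 3n³ + 3n² - 3n + 8.
Then P(-1) = 11.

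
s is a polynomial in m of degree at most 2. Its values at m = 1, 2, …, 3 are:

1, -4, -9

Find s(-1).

11

First differences: -5, -5.
Level-1 differences are constant, so s has degree 1.
Fitting a degree-1 polynomial gives s(m) = -5m + 6.
Then s(-1) = 11.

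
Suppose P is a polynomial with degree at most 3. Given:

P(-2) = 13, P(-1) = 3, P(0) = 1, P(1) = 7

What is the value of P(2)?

First differences: -10, -2, 6. Second differences: 8, 8.
Level-2 differences are constant, so P has degree 2.
Extending the table by one column gives the next first difference 14, so P(2) = 7 + 14 = 21.

21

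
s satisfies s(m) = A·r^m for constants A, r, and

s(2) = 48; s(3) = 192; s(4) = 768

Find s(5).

Consecutive ratio: 192/48 = 4, and 768/192 = 4, so r = 4.
Then A·4^2 = 48 gives A = 3, and s(m) = 3·4^m.
s(5) = 3·4^5 = 3072.

3072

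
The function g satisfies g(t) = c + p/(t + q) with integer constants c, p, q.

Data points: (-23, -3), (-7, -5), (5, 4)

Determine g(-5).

-6

(g(t) − c)(t + q) = p for each data point; the three points give a linear system in c and q, then p follows.
Solving: c = -2, q = -1, p = 24, so g(t) = -2 + 24/(t − 1).
Then g(-5) = -2 + 24/(-6) = -6.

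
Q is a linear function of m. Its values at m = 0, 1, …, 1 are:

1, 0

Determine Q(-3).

Write Q(m) = am + b; the 2 given values yield a linear system in the 2 coefficients.
Solving, Q(m) = -m + 1.
Then Q(-3) = 4.

4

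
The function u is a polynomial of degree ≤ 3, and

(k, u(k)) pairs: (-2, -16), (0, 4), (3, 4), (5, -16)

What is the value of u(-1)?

Write u(k) = ak³ + bk² + ck + d; the 4 given values yield a linear system in the 4 coefficients.
Solving, the leading coefficient vanishes, and u(k) = -2k² + 6k + 4.
Then u(-1) = -4.

-4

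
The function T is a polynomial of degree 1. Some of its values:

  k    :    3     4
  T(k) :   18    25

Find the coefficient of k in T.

7

Write T(k) = ak + b; the 2 given values yield a linear system in the 2 coefficients.
Solving, T(k) = 7k - 3.
The coefficient of k is 7.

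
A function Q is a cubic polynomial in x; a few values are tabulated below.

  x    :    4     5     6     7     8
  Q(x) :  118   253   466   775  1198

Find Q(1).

1

Write Q(x) = ax³ + bx² + cx + d; the 5 given values yield a linear system in the 4 coefficients.
Solving, Q(x) = 3x³ - 6x² + 6x - 2.
Then Q(1) = 1.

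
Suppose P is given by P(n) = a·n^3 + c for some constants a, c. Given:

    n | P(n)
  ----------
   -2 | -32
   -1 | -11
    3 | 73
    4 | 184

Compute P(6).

From P(-2) = -32 and P(-1) = -11: -8a + c = -32 and -1a + c = -11.
Subtracting: 7a = 21, so a = 3; then c = -32 − 3·(-8) = -8.
So P(n) = 3n³ − 8, and P(6) = 640.

640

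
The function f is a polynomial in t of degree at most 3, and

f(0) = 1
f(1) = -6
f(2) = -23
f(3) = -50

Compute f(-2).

-15

Write f(t) = at³ + bt² + ct + d; the 4 given values yield a linear system in the 4 coefficients.
Solving, the leading coefficient vanishes, and f(t) = -5t² - 2t + 1.
Then f(-2) = -15.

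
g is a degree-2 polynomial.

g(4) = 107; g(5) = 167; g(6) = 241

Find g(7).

329

Write g(k) = ak² + bk + c; the 3 given values yield a linear system in the 3 coefficients.
Solving, g(k) = 7k² - 3k + 7.
Then g(7) = 329.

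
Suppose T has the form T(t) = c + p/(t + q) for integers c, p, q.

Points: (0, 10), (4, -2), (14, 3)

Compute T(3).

-8

(T(t) − c)(t + q) = p for each data point; the three points give a linear system in c and q, then p follows.
Solving: c = 4, q = -2, p = -12, so T(t) = 4 − 12/(t − 2).
Then T(3) = 4 − 12/1 = -8.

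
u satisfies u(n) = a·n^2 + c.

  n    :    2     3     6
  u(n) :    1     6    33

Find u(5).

22

From u(2) = 1 and u(3) = 6: 4a + c = 1 and 9a + c = 6.
Subtracting: 5a = 5, so a = 1; then c = 1 − 1·4 = -3.
So u(n) = 1n² − 3, and u(5) = 22.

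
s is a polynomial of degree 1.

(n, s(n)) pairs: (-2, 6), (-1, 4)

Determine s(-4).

10

Write s(n) = an + b; the 2 given values yield a linear system in the 2 coefficients.
Solving, s(n) = -2n + 2.
Then s(-4) = 10.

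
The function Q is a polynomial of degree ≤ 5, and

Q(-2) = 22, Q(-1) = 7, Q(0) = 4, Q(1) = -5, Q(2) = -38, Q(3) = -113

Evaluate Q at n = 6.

-770

Write Q(n) = an^5 + bn^4 + cn³ + dn² + en + p; the 6 given values yield a linear system in the 6 coefficients.
Solving, the top 2 coefficients vanish, and Q(n) = -3n³ - 3n² - 3n + 4.
Then Q(6) = -770.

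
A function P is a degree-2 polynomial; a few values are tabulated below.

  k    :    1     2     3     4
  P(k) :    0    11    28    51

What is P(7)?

Write P(k) = ak² + bk + c; the 4 given values yield a linear system in the 3 coefficients.
Solving, P(k) = 3k² + 2k - 5.
Then P(7) = 156.

156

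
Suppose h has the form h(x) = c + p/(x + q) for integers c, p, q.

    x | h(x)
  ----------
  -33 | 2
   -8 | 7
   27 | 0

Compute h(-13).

(h(x) − c)(x + q) = p for each data point; the three points give a linear system in c and q, then p follows.
Solving: c = 1, q = 3, p = -30, so h(x) = 1 − 30/(x + 3).
Then h(-13) = 1 − 30/(-10) = 4.

4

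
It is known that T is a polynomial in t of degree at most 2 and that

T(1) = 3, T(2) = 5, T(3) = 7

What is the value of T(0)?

First differences: 2, 2.
Level-1 differences are constant, so T has degree 1.
Fitting a degree-1 polynomial gives T(t) = 2t + 1.
Then T(0) = 1.

1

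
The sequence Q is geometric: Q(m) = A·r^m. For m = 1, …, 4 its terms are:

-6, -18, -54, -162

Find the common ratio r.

3

Consecutive ratio: -18/(-6) = 3, and -54/(-18) = 3, so r = 3.
Then A·3^1 = -6 gives A = -2, and Q(m) = -2·3^m.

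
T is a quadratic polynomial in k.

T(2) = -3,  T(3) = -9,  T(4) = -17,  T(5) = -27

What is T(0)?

First differences: -6, -8, -10. Second differences: -2, -2.
Level-2 differences are constant, so T has degree 2.
Fitting a degree-2 polynomial gives T(k) = -k² - k + 3.
Then T(0) = 3.

3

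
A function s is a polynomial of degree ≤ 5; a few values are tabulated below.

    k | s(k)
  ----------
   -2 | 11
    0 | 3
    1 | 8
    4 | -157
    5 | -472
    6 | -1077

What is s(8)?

Write s(k) = ak^5 + bk^4 + ck³ + dk² + ek + p; the 6 given values yield a linear system in the 6 coefficients.
Solving, the leading coefficient vanishes, and s(k) = -k^4 + 6k² + 3.
Then s(8) = -3709.

-3709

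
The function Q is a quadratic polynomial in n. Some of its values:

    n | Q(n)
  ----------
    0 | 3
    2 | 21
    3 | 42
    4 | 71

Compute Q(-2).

17

Write Q(n) = an² + bn + c; the 4 given values yield a linear system in the 3 coefficients.
Solving, Q(n) = 4n² + n + 3.
Then Q(-2) = 17.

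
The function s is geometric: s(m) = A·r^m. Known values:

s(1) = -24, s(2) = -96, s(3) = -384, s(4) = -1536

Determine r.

4

Consecutive ratio: -96/(-24) = 4, and -384/(-96) = 4, so r = 4.
Then A·4^1 = -24 gives A = -6, and s(m) = -6·4^m.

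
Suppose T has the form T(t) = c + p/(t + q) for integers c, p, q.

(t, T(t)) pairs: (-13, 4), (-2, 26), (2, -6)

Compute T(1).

(T(t) − c)(t + q) = p for each data point; the three points give a linear system in c and q, then p follows.
Solving: c = 2, q = 1, p = -24, so T(t) = 2 − 24/(t + 1).
Then T(1) = 2 − 24/2 = -10.

-10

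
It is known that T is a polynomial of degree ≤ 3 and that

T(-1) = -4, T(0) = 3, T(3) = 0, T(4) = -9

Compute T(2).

Write T(m) = am³ + bm² + cm + d; the 4 given values yield a linear system in the 4 coefficients.
Solving, the leading coefficient vanishes, and T(m) = -2m² + 5m + 3.
Then T(2) = 5.

5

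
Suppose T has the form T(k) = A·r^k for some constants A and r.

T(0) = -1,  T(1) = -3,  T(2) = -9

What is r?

Consecutive ratio: -3/(-1) = 3, and -9/(-3) = 3, so r = 3.
Then A·3^0 = -1 gives A = -1, and T(k) = -1·3^k.

3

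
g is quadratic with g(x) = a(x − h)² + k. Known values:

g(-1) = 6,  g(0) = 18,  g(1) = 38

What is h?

First differences 12, 20; second difference 8 = 2a, so a = 4.
Expanding, the x-coefficient is −2ah = -8h; matching it to the data gives h = -2, and then k = 2.
So g(x) = 4(x + 2)² + 2.
Hence h = -2.

-2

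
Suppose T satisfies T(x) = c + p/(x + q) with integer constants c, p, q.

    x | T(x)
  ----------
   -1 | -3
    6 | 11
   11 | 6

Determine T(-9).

(T(x) − c)(x + q) = p for each data point; the three points give a linear system in c and q, then p follows.
Solving: c = 3, q = -3, p = 24, so T(x) = 3 + 24/(x − 3).
Then T(-9) = 3 + 24/(-12) = 1.

1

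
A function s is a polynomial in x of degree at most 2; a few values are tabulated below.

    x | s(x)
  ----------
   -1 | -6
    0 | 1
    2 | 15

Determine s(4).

29

Write s(x) = ax² + bx + c; the 3 given values yield a linear system in the 3 coefficients.
Solving, the leading coefficient vanishes, and s(x) = 7x + 1.
Then s(4) = 29.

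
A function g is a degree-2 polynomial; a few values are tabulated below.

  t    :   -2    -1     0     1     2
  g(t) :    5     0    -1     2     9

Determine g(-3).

Write g(t) = at² + bt + c; the 5 given values yield a linear system in the 3 coefficients.
Solving, g(t) = 2t² + t - 1.
Then g(-3) = 14.

14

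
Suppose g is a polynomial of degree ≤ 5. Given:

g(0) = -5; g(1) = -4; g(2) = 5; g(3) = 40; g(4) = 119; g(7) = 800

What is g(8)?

1235

Write g(n) = an^5 + bn^4 + cn³ + dn² + en + p; the 6 given values yield a linear system in the 6 coefficients.
Solving, the top 2 coefficients vanish, and g(n) = 3n³ - 5n² + 3n - 5.
Then g(8) = 1235.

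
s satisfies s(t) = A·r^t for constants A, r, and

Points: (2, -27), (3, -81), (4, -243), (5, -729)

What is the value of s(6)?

Consecutive ratio: -81/(-27) = 3, and -243/(-81) = 3, so r = 3.
Then A·3^2 = -27 gives A = -3, and s(t) = -3·3^t.
s(6) = -3·3^6 = -2187.

-2187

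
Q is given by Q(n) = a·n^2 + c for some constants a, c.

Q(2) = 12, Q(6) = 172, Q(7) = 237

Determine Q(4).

From Q(2) = 12 and Q(6) = 172: 4a + c = 12 and 36a + c = 172.
Subtracting: 32a = 160, so a = 5; then c = 12 − 5·4 = -8.
So Q(n) = 5n² − 8, and Q(4) = 72.

72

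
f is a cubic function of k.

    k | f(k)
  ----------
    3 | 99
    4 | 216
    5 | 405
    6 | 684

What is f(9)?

Write f(k) = ak³ + bk² + ck + d; the 4 given values yield a linear system in the 4 coefficients.
Solving, f(k) = 3k³ + 6k.
Then f(9) = 2241.

2241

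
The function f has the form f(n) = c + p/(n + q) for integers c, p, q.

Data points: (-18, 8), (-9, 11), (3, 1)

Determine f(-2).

(f(n) − c)(n + q) = p for each data point; the three points give a linear system in c and q, then p follows.
Solving: c = 6, q = 3, p = -30, so f(n) = 6 − 30/(n + 3).
Then f(-2) = 6 − 30/1 = -24.

-24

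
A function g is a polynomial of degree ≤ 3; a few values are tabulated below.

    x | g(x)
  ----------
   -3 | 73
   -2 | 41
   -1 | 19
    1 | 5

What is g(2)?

13

Write g(x) = ax³ + bx² + cx + d; the 4 given values yield a linear system in the 4 coefficients.
Solving, the leading coefficient vanishes, and g(x) = 5x² - 7x + 7.
Then g(2) = 13.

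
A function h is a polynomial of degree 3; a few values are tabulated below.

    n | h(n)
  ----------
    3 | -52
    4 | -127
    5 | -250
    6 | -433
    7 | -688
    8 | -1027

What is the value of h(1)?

2

First differences: -75, -123, -183, -255, -339. Second differences: -48, -60, -72, -84. Third differences: -12, -12, -12.
Level-3 differences are constant, so h has degree 3.
Fitting a degree-3 polynomial gives h(n) = -2n³ - n + 5.
Then h(1) = 2.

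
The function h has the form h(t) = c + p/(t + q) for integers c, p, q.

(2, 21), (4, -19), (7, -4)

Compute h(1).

(h(t) − c)(t + q) = p for each data point; the three points give a linear system in c and q, then p follows.
Solving: c = 1, q = -3, p = -20, so h(t) = 1 − 20/(t − 3).
Then h(1) = 1 − 20/(-2) = 11.

11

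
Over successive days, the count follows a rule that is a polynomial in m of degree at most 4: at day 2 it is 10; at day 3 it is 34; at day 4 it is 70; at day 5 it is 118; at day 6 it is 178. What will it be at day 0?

Write the value at m as f(m).
First differences: 24, 36, 48, 60. Second differences: 12, 12, 12.
Level-2 differences are constant, so f has degree 2.
Fitting a degree-2 polynomial gives f(m) = 6m² - 6m - 2.
Then f(0) = -2.

-2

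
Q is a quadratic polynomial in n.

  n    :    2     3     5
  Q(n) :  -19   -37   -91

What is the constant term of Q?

Write Q(n) = an² + bn + c; the 3 given values yield a linear system in the 3 coefficients.
Solving, Q(n) = -3n² - 3n - 1.
The constant term is Q(0) = -1.

-1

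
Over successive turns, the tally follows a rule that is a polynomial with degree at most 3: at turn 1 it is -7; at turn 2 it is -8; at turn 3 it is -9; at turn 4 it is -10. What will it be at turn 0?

-6

Write the value at m as h(m).
First differences: -1, -1, -1.
Level-1 differences are constant, so h has degree 1.
Fitting a degree-1 polynomial gives h(m) = -m - 6.
Then h(0) = -6.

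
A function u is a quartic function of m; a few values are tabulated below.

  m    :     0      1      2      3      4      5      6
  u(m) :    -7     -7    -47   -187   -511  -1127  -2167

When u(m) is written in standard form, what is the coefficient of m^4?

-1

First differences: 0, -40, -140, -324, -616, -1040. Second differences: -40, -100, -184, -292, -424. Third differences: -60, -84, -108, -132. Fourth differences: -24, -24, -24.
Level-4 differences are constant, so u has degree 4.
Fitting a degree-4 polynomial gives u(m) = -m^4 - 4m³ - m² + 6m - 7.
The coefficient of m^4 is -1.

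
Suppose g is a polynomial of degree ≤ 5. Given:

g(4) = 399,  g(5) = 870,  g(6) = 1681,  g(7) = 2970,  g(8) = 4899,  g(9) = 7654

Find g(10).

11445

First differences: 471, 811, 1289, 1929, 2755. Second differences: 340, 478, 640, 826. Third differences: 138, 162, 186. Fourth differences: 24, 24.
Level-4 differences are constant, so g has degree 4.
Fitting a degree-4 polynomial gives g(t) = t^4 + t³ + 4t² + 5t - 5.
Then g(10) = 11445.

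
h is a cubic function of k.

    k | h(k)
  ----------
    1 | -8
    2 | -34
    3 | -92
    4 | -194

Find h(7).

-884

Write h(k) = ak³ + bk² + ck + d; the 4 given values yield a linear system in the 4 coefficients.
Solving, h(k) = -2k³ - 4k² - 2.
Then h(7) = -884.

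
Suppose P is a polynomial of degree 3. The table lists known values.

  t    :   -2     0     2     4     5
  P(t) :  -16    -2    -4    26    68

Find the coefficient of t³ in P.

1

Write P(t) = at³ + bt² + ct + d; the 5 given values yield a linear system in the 4 coefficients.
Solving, P(t) = t³ - 2t² - t - 2.
The coefficient of t³ is 1.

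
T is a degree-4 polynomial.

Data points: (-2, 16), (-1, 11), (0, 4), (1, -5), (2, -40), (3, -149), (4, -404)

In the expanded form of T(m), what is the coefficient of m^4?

-1

First differences: -5, -7, -9, -35, -109, -255. Second differences: -2, -2, -26, -74, -146. Third differences: 0, -24, -48, -72. Fourth differences: -24, -24, -24.
Level-4 differences are constant, so T has degree 4.
Fitting a degree-4 polynomial gives T(m) = -m^4 - 2m³ - 6m + 4.
The coefficient of m^4 is -1.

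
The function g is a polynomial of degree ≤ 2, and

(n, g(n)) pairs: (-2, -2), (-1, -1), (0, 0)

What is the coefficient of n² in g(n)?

Write g(n) = an² + bn + c; the 3 given values yield a linear system in the 3 coefficients.
Solving, the leading coefficient vanishes, and g(n) = n.
The coefficient of n² is 0.

0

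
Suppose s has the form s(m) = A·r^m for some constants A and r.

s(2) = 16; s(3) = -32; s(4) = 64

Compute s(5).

Consecutive ratio: -32/16 = -2, and 64/(-32) = -2, so r = -2.
Then A·(-2)^2 = 16 gives A = 4, and s(m) = 4·(-2)^m.
s(5) = 4·(-2)^5 = -128.

-128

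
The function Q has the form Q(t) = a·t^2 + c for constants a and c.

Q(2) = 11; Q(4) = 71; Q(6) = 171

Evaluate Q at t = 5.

From Q(2) = 11 and Q(4) = 71: 4a + c = 11 and 16a + c = 71.
Subtracting: 12a = 60, so a = 5; then c = 11 − 5·4 = -9.
So Q(t) = 5t² − 9, and Q(5) = 116.

116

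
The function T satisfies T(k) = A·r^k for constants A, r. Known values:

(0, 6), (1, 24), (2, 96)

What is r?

4

Consecutive ratio: 24/6 = 4, and 96/24 = 4, so r = 4.
Then A·4^0 = 6 gives A = 6, and T(k) = 6·4^k.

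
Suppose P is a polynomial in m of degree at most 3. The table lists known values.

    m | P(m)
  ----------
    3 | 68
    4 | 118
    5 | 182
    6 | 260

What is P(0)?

2

First differences: 50, 64, 78. Second differences: 14, 14.
Level-2 differences are constant, so P has degree 2.
Fitting a degree-2 polynomial gives P(m) = 7m² + m + 2.
The constant term is P(0) = 2.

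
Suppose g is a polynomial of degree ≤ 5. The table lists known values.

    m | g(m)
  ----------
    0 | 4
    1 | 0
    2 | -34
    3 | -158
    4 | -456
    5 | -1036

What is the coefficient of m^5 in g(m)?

0

First differences: -4, -34, -124, -298, -580. Second differences: -30, -90, -174, -282. Third differences: -60, -84, -108. Fourth differences: -24, -24.
Level-4 differences are constant, so g has degree 4.
Fitting a degree-4 polynomial gives g(m) = -m^4 - 4m³ + 4m² - 3m + 4.
The coefficient of m^5 is 0.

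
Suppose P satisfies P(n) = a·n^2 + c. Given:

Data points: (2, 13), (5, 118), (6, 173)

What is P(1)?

From P(2) = 13 and P(5) = 118: 4a + c = 13 and 25a + c = 118.
Subtracting: 21a = 105, so a = 5; then c = 13 − 5·4 = -7.
So P(n) = 5n² − 7, and P(1) = -2.

-2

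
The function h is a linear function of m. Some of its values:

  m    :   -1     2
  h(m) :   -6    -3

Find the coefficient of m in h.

1

Write h(m) = am + b; the 2 given values yield a linear system in the 2 coefficients.
Solving, h(m) = m - 5.
The coefficient of m is 1.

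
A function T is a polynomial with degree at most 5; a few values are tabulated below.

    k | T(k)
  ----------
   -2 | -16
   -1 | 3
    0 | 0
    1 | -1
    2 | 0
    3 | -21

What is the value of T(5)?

Write T(k) = ak^5 + bk^4 + ck³ + dk² + ek + p; the 6 given values yield a linear system in the 6 coefficients.
Solving, the leading coefficient vanishes, and T(k) = -k^4 + 2k³ + 2k² - 4k.
Then T(5) = -345.

-345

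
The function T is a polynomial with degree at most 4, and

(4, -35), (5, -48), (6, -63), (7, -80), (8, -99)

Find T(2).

-15

Write T(x) = ax^4 + bx³ + cx² + dx + e; the 5 given values yield a linear system in the 5 coefficients.
Solving, the top 2 coefficients vanish, and T(x) = -x² - 4x - 3.
Then T(2) = -15.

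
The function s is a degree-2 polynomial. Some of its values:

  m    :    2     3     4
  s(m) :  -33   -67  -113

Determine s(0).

Write s(m) = am² + bm + c; the 3 given values yield a linear system in the 3 coefficients.
Solving, s(m) = -6m² - 4m - 1.
Then s(0) = -1.

-1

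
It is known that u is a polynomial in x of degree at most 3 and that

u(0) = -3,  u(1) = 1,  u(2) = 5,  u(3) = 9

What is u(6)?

21

First differences: 4, 4, 4.
Level-1 differences are constant, so u has degree 1.
Fitting a degree-1 polynomial gives u(x) = 4x - 3.
Then u(6) = 21.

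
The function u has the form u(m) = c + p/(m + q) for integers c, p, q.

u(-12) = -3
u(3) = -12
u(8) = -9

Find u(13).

-8

(u(m) − c)(m + q) = p for each data point; the three points give a linear system in c and q, then p follows.
Solving: c = -6, q = 2, p = -30, so u(m) = -6 − 30/(m + 2).
Then u(13) = -6 − 30/15 = -8.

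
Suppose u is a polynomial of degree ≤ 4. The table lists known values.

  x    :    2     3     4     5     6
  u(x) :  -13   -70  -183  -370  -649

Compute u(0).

Write u(x) = ax^4 + bx³ + cx² + dx + e; the 5 given values yield a linear system in the 5 coefficients.
Solving, the leading coefficient vanishes, and u(x) = -3x³ - x² + 5x + 5.
Then u(0) = 5.

5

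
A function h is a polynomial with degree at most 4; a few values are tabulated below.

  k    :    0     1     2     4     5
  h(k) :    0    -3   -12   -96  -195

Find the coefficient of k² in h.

3

Write h(k) = ak^4 + bk³ + ck² + dk + e; the 5 given values yield a linear system in the 5 coefficients.
Solving, the leading coefficient vanishes, and h(k) = -2k³ + 3k² - 4k.
The coefficient of k² is 3.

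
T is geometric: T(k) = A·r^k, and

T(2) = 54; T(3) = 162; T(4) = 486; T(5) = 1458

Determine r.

3

Consecutive ratio: 162/54 = 3, and 486/162 = 3, so r = 3.
Then A·3^2 = 54 gives A = 6, and T(k) = 6·3^k.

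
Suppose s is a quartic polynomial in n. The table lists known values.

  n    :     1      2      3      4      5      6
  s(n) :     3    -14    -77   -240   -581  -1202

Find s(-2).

-42

First differences: -17, -63, -163, -341, -621. Second differences: -46, -100, -178, -280. Third differences: -54, -78, -102. Fourth differences: -24, -24.
Level-4 differences are constant, so s has degree 4.
Fitting a degree-4 polynomial gives s(n) = -n^4 + n³ - 4n² + 3n + 4.
Then s(-2) = -42.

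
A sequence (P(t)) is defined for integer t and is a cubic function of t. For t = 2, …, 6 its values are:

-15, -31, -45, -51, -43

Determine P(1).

First differences: -16, -14, -6, 8. Second differences: 2, 8, 14. Third differences: 6, 6.
Level-3 differences are constant, so P has degree 3.
Fitting a degree-3 polynomial gives P(t) = t³ - 8t² + 5t - 1.
Then P(1) = -3.

-3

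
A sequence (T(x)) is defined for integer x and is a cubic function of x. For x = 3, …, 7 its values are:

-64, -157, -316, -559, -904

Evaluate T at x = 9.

First differences: -93, -159, -243, -345. Second differences: -66, -84, -102. Third differences: -18, -18.
Level-3 differences are constant, so T has degree 3.
Fitting a degree-3 polynomial gives T(x) = -3x³ + 3x² - 3x - 1.
Then T(9) = -1972.

-1972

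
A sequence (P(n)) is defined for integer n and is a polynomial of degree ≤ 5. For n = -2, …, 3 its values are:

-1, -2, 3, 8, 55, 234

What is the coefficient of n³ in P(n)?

3

First differences: -1, 5, 5, 47, 179. Second differences: 6, 0, 42, 132. Third differences: -6, 42, 90. Fourth differences: 48, 48.
Level-4 differences are constant, so P has degree 4.
Fitting a degree-4 polynomial gives P(n) = 2n^4 + 3n³ - 2n² + 2n + 3.
The coefficient of n³ is 3.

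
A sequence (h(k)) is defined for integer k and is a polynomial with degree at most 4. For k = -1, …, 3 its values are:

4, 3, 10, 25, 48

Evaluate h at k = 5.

118

First differences: -1, 7, 15, 23. Second differences: 8, 8, 8.
Level-2 differences are constant, so h has degree 2.
Fitting a degree-2 polynomial gives h(k) = 4k² + 3k + 3.
Then h(5) = 118.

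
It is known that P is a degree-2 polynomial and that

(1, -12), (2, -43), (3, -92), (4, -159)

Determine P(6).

First differences: -31, -49, -67. Second differences: -18, -18.
Level-2 differences are constant, so P has degree 2.
Fitting a degree-2 polynomial gives P(x) = -9x² - 4x + 1.
Then P(6) = -347.

-347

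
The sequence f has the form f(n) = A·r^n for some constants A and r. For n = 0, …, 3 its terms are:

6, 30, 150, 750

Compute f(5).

Consecutive ratio: 30/6 = 5, and 150/30 = 5, so r = 5.
Then A·5^0 = 6 gives A = 6, and f(n) = 6·5^n.
f(5) = 6·5^5 = 18750.

18750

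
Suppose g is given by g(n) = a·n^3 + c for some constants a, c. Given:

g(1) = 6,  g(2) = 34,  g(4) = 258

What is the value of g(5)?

From g(1) = 6 and g(2) = 34: 1a + c = 6 and 8a + c = 34.
Subtracting: 7a = 28, so a = 4; then c = 6 − 4·1 = 2.
So g(n) = 4n³ + 2, and g(5) = 502.

502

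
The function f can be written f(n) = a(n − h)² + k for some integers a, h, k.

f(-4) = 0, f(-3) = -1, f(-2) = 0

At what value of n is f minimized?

-3

First differences -1, 1; second difference 2 = 2a, so a = 1.
Expanding, the n-coefficient is −2ah = -2h; matching it to the data gives h = -3, and then k = -1.
So f(n) = 1(n + 3)² − 1.
Hence h = -3.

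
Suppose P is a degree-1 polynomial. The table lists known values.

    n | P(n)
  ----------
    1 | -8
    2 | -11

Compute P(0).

-5

Write P(n) = an + b; the 2 given values yield a linear system in the 2 coefficients.
Solving, P(n) = -3n - 5.
Then P(0) = -5.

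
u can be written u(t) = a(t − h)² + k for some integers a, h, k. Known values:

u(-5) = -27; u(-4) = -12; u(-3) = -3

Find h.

-2

First differences 15, 9; second difference -6 = 2a, so a = -3.
Expanding, the t-coefficient is −2ah = 6h; matching it to the data gives h = -2, and then k = 0.
So u(t) = -3(t + 2)² + 0.
Hence h = -2.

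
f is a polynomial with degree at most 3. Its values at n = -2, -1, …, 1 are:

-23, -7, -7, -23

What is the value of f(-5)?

-167

First differences: 16, 0, -16. Second differences: -16, -16.
Level-2 differences are constant, so f has degree 2.
Fitting a degree-2 polynomial gives f(n) = -8n² - 8n - 7.
Then f(-5) = -167.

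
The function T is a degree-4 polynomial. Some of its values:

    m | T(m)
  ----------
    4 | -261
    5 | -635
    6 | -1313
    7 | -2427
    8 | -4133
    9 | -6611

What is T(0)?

First differences: -374, -678, -1114, -1706, -2478. Second differences: -304, -436, -592, -772. Third differences: -132, -156, -180. Fourth differences: -24, -24.
Level-4 differences are constant, so T has degree 4.
Fitting a degree-4 polynomial gives T(m) = -m^4 - m² + 4m - 5.
The constant term is T(0) = -5.

-5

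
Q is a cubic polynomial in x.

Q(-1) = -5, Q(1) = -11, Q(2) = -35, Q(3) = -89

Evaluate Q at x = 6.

-551

Write Q(x) = ax³ + bx² + cx + d; the 4 given values yield a linear system in the 4 coefficients.
Solving, Q(x) = -2x³ - 3x² - x - 5.
Then Q(6) = -551.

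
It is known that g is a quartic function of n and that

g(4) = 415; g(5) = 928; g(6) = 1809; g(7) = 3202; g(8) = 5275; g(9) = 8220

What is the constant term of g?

Write g(n) = an^4 + bn³ + cn² + dn + e; the 6 given values yield a linear system in the 5 coefficients.
Solving, g(n) = n^4 + 2n³ + 3n² - 5n + 3.
The constant term is g(0) = 3.

3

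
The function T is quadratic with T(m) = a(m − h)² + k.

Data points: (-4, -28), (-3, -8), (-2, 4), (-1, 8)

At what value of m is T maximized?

-1

First differences 20, 12, 4; second difference -8 = 2a, so a = -4.
Expanding, the m-coefficient is −2ah = 8h; matching it to the data gives h = -1, and then k = 8.
So T(m) = -4(m + 1)² + 8.
Hence h = -1.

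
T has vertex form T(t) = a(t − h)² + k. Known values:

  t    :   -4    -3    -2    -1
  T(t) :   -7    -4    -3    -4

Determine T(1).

-12

First differences 3, 1, -1; second difference -2 = 2a, so a = -1.
Expanding, the t-coefficient is −2ah = 2h; matching it to the data gives h = -2, and then k = -3.
So T(t) = -1(t + 2)² − 3.
T(1) = -1·3² − 3 = -12.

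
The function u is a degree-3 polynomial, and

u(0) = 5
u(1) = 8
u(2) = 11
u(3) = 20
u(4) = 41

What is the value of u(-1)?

-4

Write u(m) = am³ + bm² + cm + d; the 5 given values yield a linear system in the 4 coefficients.
Solving, u(m) = m³ - 3m² + 5m + 5.
Then u(-1) = -4.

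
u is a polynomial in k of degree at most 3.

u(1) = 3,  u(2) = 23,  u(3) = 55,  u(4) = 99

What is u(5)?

155

First differences: 20, 32, 44. Second differences: 12, 12.
Level-2 differences are constant, so u has degree 2.
Extending the table by one column gives the next first difference 56, so u(5) = 99 + 56 = 155.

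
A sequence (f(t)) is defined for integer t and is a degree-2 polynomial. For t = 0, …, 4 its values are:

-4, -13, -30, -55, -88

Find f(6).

First differences: -9, -17, -25, -33. Second differences: -8, -8, -8.
Level-2 differences are constant, so f has degree 2.
Fitting a degree-2 polynomial gives f(t) = -4t² - 5t - 4.
Then f(6) = -178.

-178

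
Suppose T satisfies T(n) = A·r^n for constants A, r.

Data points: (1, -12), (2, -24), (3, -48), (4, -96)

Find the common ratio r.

2

Consecutive ratio: -24/(-12) = 2, and -48/(-24) = 2, so r = 2.
Then A·2^1 = -12 gives A = -6, and T(n) = -6·2^n.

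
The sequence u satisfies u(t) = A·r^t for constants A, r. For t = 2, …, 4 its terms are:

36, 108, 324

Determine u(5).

972

Consecutive ratio: 108/36 = 3, and 324/108 = 3, so r = 3.
Then A·3^2 = 36 gives A = 4, and u(t) = 4·3^t.
u(5) = 4·3^5 = 972.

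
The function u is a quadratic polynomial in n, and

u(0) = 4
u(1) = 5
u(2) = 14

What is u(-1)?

Write u(n) = an² + bn + c; the 3 given values yield a linear system in the 3 coefficients.
Solving, u(n) = 4n² - 3n + 4.
Then u(-1) = 11.

11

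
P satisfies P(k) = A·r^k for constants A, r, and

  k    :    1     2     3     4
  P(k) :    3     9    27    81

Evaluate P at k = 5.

243

Consecutive ratio: 9/3 = 3, and 27/9 = 3, so r = 3.
Then A·3^1 = 3 gives A = 1, and P(k) = 1·3^k.
P(5) = 1·3^5 = 243.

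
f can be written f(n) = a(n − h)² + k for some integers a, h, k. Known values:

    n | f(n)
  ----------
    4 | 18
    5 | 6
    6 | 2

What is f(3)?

38

First differences -12, -4; second difference 8 = 2a, so a = 4.
Expanding, the n-coefficient is −2ah = -8h; matching it to the data gives h = 6, and then k = 2.
So f(n) = 4(n − 6)² + 2.
f(3) = 4·(-3)² + 2 = 38.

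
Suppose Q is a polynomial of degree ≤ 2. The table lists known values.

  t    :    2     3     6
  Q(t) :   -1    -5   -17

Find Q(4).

-9

Write Q(t) = at² + bt + c; the 3 given values yield a linear system in the 3 coefficients.
Solving, the leading coefficient vanishes, and Q(t) = -4t + 7.
Then Q(4) = -9.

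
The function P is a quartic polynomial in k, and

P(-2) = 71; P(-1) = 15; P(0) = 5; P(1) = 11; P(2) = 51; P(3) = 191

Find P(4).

545

First differences: -56, -10, 6, 40, 140. Second differences: 46, 16, 34, 100. Third differences: -30, 18, 66. Fourth differences: 48, 48.
Level-4 differences are constant, so P has degree 4.
Extending the table by one column gives the next first difference 354, so P(4) = 191 + 354 = 545.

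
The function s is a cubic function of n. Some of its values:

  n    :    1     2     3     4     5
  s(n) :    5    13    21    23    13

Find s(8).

Write s(n) = an³ + bn² + cn + d; the 5 given values yield a linear system in the 4 coefficients.
Solving, s(n) = -n³ + 6n² - 3n + 3.
Then s(8) = -149.

-149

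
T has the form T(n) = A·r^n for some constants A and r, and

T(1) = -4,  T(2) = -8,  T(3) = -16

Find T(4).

-32

Consecutive ratio: -8/(-4) = 2, and -16/(-8) = 2, so r = 2.
Then A·2^1 = -4 gives A = -2, and T(n) = -2·2^n.
T(4) = -2·2^4 = -32.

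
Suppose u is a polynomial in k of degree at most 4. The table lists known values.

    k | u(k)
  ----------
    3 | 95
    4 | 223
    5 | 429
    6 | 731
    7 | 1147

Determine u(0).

-1

First differences: 128, 206, 302, 416. Second differences: 78, 96, 114. Third differences: 18, 18.
Level-3 differences are constant, so u has degree 3.
Fitting a degree-3 polynomial gives u(k) = 3k³ + 3k² - 4k - 1.
Then u(0) = -1.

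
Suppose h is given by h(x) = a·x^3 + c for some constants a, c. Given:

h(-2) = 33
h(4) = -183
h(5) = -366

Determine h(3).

-72

From h(-2) = 33 and h(4) = -183: -8a + c = 33 and 64a + c = -183.
Subtracting: 72a = -216, so a = -3; then c = 33 − (-3)·(-8) = 9.
So h(x) = -3x³ + 9, and h(3) = -72.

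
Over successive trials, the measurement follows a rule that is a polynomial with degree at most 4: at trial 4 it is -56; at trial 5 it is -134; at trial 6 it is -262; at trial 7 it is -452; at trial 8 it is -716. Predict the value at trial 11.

Write the value at k as P(k).
First differences: -78, -128, -190, -264. Second differences: -50, -62, -74. Third differences: -12, -12.
Level-3 differences are constant, so P has degree 3.
Fitting a degree-3 polynomial gives P(k) = -2k³ + 5k² - k - 4.
Then P(11) = -2072.

-2072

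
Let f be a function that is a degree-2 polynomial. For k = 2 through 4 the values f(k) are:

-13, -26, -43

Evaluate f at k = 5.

Write f(k) = ak² + bk + c; the 3 given values yield a linear system in the 3 coefficients.
Solving, f(k) = -2k² - 3k + 1.
Then f(5) = -64.

-64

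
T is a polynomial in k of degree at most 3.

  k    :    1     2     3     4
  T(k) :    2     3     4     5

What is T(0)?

1

Write T(k) = ak³ + bk² + ck + d; the 4 given values yield a linear system in the 4 coefficients.
Solving, the top 2 coefficients vanish, and T(k) = k + 1.
The constant term is T(0) = 1.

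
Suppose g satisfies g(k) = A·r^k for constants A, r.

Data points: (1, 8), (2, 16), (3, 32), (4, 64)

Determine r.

2

Consecutive ratio: 16/8 = 2, and 32/16 = 2, so r = 2.
Then A·2^1 = 8 gives A = 4, and g(k) = 4·2^k.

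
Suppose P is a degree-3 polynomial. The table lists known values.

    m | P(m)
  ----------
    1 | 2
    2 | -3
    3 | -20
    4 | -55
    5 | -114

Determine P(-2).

5

Write P(m) = am³ + bm² + cm + d; the 5 given values yield a linear system in the 4 coefficients.
Solving, P(m) = -m³ + 2m + 1.
Then P(-2) = 5.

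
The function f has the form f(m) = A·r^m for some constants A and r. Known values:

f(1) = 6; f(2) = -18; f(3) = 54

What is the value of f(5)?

Consecutive ratio: -18/6 = -3, and 54/(-18) = -3, so r = -3.
Then A·(-3)^1 = 6 gives A = -2, and f(m) = -2·(-3)^m.
f(5) = -2·(-3)^5 = 486.

486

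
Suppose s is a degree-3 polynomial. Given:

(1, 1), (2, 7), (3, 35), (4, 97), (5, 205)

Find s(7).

Write s(t) = at³ + bt² + ct + d; the 5 given values yield a linear system in the 4 coefficients.
Solving, s(t) = 2t³ - t² - 5t + 5.
Then s(7) = 607.

607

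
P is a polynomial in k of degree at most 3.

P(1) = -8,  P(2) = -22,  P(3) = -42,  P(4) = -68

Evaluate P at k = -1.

2

First differences: -14, -20, -26. Second differences: -6, -6.
Level-2 differences are constant, so P has degree 2.
Fitting a degree-2 polynomial gives P(k) = -3k² - 5k.
Then P(-1) = 2.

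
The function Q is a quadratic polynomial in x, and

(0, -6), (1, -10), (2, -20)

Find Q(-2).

Write Q(x) = ax² + bx + c; the 3 given values yield a linear system in the 3 coefficients.
Solving, Q(x) = -3x² - x - 6.
Then Q(-2) = -16.

-16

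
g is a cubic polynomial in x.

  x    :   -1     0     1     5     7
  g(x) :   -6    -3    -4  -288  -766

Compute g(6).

-489

Write g(x) = ax³ + bx² + cx + d; the 5 given values yield a linear system in the 4 coefficients.
Solving, g(x) = -2x³ - 2x² + 3x - 3.
Then g(6) = -489.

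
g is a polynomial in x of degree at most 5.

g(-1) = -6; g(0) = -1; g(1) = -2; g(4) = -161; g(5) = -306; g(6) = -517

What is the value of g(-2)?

-5

Write g(x) = ax^5 + bx^4 + cx³ + dx² + ex + p; the 6 given values yield a linear system in the 6 coefficients.
Solving, the top 2 coefficients vanish, and g(x) = -2x³ - 3x² + 4x - 1.
Then g(-2) = -5.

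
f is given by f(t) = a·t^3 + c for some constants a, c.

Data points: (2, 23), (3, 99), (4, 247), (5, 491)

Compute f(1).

From f(2) = 23 and f(3) = 99: 8a + c = 23 and 27a + c = 99.
Subtracting: 19a = 76, so a = 4; then c = 23 − 4·8 = -9.
So f(t) = 4t³ − 9, and f(1) = -5.

-5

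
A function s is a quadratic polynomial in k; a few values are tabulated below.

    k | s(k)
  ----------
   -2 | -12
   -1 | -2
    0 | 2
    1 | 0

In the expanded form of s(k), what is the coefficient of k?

1

First differences: 10, 4, -2. Second differences: -6, -6.
Level-2 differences are constant, so s has degree 2.
Fitting a degree-2 polynomial gives s(k) = -3k² + k + 2.
The coefficient of k is 1.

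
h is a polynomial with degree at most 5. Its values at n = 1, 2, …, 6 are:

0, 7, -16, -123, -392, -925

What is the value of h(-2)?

-21

Write h(n) = an^5 + bn^4 + cn³ + dn² + en + p; the 6 given values yield a linear system in the 6 coefficients.
Solving, the leading coefficient vanishes, and h(n) = -n^4 + n³ + 4n² + 3n - 7.
Then h(-2) = -21.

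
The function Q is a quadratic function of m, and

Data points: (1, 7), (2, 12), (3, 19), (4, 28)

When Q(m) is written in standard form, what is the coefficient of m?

2

First differences: 5, 7, 9. Second differences: 2, 2.
Level-2 differences are constant, so Q has degree 2.
Fitting a degree-2 polynomial gives Q(m) = m² + 2m + 4.
The coefficient of m is 2.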